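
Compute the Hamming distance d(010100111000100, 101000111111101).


Count differing positions: ^ ^ ^ ^ . . . . . ^ ^ ^ . . ^ = 8 differences

8


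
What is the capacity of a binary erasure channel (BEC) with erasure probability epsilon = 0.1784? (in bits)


C = 1 - epsilon = 1 - 0.1784 = 0.8216

0.8216 bits


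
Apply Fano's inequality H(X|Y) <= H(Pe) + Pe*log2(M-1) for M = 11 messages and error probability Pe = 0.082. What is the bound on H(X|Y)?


H(Pe) = -Pe*log2(Pe) - (1-Pe)*log2(1-Pe) = -0.082*log2(0.082) - 0.918*log2(0.918) = 0.295875 + 0.113312 = 0.4092. Pe*log2(M-1) = 0.082*log2(10) = 0.272398. Bound = H(Pe) + Pe*log2(M-1) = 0.295875 + 0.113312 + 0.272398 = 0.6816

0.6816 bits


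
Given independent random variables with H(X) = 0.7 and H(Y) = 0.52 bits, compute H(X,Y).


For independent variables, H(X,Y) = H(X) + H(Y) = 0.7 + 0.52 = 1.22

1.22 bits


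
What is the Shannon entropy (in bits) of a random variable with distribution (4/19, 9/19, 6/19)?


H = -sum(p_i * log2(p_i)). Terms: -(4/19)*log2(4/19) = 0.473248; -(9/19)*log2(9/19) = 0.510633; -(6/19)*log2(6/19) = 0.525147. H = 0.473248 + 0.510633 + 0.525147 = 1.509

1.509 bits


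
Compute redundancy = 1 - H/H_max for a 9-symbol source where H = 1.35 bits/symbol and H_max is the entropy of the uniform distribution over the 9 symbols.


H_max = log2(K) = log2(9) = 3.1699 bits/symbol. Redundancy = 1 - H/H_max = 1 - 1.35/3.1699 = 1 - 0.4259 = 0.5741

0.5741


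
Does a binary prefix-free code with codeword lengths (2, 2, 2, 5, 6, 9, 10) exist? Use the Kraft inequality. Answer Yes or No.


Kraft sum = sum(2^(-l_i)) = 0.7998, need <= 1. Result: satisfied (a binary prefix-free code with these lengths exists)

Yes


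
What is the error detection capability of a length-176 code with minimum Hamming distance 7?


Detection capability = d_min - 1 = 7 - 1 = 6

6 errors


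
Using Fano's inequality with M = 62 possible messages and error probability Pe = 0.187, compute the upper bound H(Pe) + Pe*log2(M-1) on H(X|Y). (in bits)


H(Pe) = -Pe*log2(Pe) - (1-Pe)*log2(1-Pe) = -0.187*log2(0.187) - 0.813*log2(0.813) = 0.452332 + 0.242821 = 0.6952. Pe*log2(M-1) = 0.187*log2(61) = 1.109048. Bound = H(Pe) + Pe*log2(M-1) = 0.452332 + 0.242821 + 1.109048 = 1.8042

1.8042 bits


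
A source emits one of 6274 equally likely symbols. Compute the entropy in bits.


H = log2(n) = log2(6274) = 12.6152

12.6152 bits


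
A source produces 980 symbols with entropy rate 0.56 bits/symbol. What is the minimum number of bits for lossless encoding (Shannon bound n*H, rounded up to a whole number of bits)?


Minimum bits >= n * H = 980 * 0.56 = 548.8, rounded up to a whole number of bits = 549

549 bits


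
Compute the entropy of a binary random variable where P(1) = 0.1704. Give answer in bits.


H = -p*log2(p) - (1-p)*log2(1-p). -0.1704*log2(0.1704) = 0.435032; -0.8296*log2(0.8296) = 0.223587. H = 0.435032 + 0.223587 = 0.6586

0.6586 bits


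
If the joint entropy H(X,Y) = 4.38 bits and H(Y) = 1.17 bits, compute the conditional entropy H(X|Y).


H(X|Y) = H(X,Y) - H(Y) = 4.38 - 1.17 = 3.21

3.21 bits


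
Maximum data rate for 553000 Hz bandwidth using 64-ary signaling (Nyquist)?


Rate = 2 * B * log2(M) = 2 * 553000 * 6.0 = 6636000.0

6636000.0 bps


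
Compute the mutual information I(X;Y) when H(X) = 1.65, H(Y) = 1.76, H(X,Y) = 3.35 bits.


I(X;Y) = H(X) + H(Y) - H(X,Y) = 1.65 + 1.76 - 3.35 = 0.06

0.06 bits


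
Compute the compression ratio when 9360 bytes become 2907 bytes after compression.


Ratio = original / compressed = 9360 / 2907 = 3.2198

3.2198


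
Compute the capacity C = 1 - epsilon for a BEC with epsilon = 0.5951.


C = 1 - epsilon = 1 - 0.5951 = 0.4049

0.4049 bits


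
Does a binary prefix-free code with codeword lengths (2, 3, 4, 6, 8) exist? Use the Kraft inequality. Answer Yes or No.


Kraft sum = sum(2^(-l_i)) = 0.457, need <= 1. Result: satisfied (a binary prefix-free code with these lengths exists)

Yes


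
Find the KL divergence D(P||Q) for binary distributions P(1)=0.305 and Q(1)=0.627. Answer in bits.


KL = p*log2(p/q) + (1-p)*log2((1-p)/(1-q)) = 0.305*log2(0.305/0.627) + 0.695*log2(0.695/0.373) = 0.3069

0.3069 bits


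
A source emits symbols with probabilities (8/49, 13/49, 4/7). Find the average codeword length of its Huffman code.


Huffman construction (repeatedly merge the two least-probable nodes; each merge adds 1 bit to every symbol beneath it): 8/49 + 13/49 = 3/7; 3/7 + 4/7 = 1. Resulting codeword lengths (in the order the probabilities were given): (2, 2, 1). L_avg = sum(p_i * l_i) = 8/49*2 + 13/49*2 + 4/7*1 = 10/7 = 1.4286

1.4286 bits


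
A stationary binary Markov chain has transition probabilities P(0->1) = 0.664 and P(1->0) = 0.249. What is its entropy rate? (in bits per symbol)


Stationary distribution: pi_0 = p10/(p01+p10) = 0.2727, pi_1 = 0.7273. Entropy rate H' = pi_0*H(p01) + pi_1*H(p10) = 0.2727*0.9209 + 0.7273*0.8097 = 0.84

0.84 bits/symbol


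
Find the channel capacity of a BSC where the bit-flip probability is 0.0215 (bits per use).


H(p) = -p*log2(p) - (1-p)*log2(1-p) = -0.0215*log2(0.0215) - 0.9785*log2(0.9785) = 0.119100 + 0.030682 = 0.1498. C = 1 - H(p) = 1 - 0.1498 = 0.8502

0.8502 bits


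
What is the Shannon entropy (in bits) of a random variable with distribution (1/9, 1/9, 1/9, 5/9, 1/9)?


H = -sum(p_i * log2(p_i)). Terms: -(1/9)*log2(1/9) = 0.352214; -(1/9)*log2(1/9) = 0.352214; -(1/9)*log2(1/9) = 0.352214; -(5/9)*log2(5/9) = 0.471109; -(1/9)*log2(1/9) = 0.352214. H = 0.352214 + 0.352214 + 0.352214 + 0.471109 + 0.352214 = 1.88

1.88 bits


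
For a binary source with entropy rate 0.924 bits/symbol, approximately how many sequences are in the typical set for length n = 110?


log2|A_typical| = nH = 110 * 0.924 = 101.64, so |A_typical| ~ 2^101.64 = 3.951e+30

3.951e+30


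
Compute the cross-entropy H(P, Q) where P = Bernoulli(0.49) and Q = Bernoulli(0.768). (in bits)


H(P,Q) = -p*log2(q) - (1-p)*log2(1-q). -0.49*log2(0.768) = 0.186603; -0.51*log2(0.232) = 1.074980. H(P,Q) = 0.186603 + 1.074980 = 1.2616

1.2616 bits


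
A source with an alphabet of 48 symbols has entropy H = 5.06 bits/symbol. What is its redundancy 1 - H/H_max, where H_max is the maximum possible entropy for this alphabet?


H_max = log2(K) = log2(48) = 5.585 bits/symbol. Redundancy = 1 - H/H_max = 1 - 5.06/5.585 = 1 - 0.906 = 0.094

0.094


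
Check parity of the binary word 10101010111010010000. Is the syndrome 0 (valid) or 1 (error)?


Syndrome = XOR of all bits = 1 XOR 0 XOR 1 XOR 0 XOR 1 XOR 0 XOR 1 XOR 0 XOR 1 XOR 1 XOR 1 XOR 0 XOR 1 XOR 0 XOR 0 XOR 1 XOR 0 XOR 0 XOR 0 XOR 0 = 1

1


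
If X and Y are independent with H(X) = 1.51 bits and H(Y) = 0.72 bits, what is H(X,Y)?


For independent variables, H(X,Y) = H(X) + H(Y) = 1.51 + 0.72 = 2.23

2.23 bits


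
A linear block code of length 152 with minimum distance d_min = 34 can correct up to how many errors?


Correction capability = floor((d-1)/2) = floor((34-1)/2) = 16

16 errors


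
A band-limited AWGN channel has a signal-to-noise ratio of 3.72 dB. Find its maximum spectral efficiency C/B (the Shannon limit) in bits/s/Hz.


SNR_linear = 10^(3.72/10) = 2.355; C/B = log2(1 + SNR_linear) = log2(1 + 2.355) = 1.7463

1.7463 bits/s/Hz


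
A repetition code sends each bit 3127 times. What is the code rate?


Rate = k/n = 1/3127

1/3127


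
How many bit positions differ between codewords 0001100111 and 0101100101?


Count differing positions: . ^ . . . . . . ^ . = 2 differences

2


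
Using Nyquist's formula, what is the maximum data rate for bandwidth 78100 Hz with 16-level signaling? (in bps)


Rate = 2 * B * log2(M) = 2 * 78100 * 4.0 = 624800.0

624800.0 bps


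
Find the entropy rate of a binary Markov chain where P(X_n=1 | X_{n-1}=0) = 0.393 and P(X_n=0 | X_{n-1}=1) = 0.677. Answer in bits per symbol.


Stationary distribution: pi_0 = p10/(p01+p10) = 0.6327, pi_1 = 0.3673. Entropy rate H' = pi_0*H(p01) + pi_1*H(p10) = 0.6327*0.9667 + 0.3673*0.9076 = 0.945

0.945 bits/symbol


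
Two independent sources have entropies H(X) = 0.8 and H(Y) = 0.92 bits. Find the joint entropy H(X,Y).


For independent variables, H(X,Y) = H(X) + H(Y) = 0.8 + 0.92 = 1.72

1.72 bits


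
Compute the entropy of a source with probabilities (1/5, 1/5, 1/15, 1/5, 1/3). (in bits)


H = -sum(p_i * log2(p_i)). Terms: -(1/5)*log2(1/5) = 0.464386; -(1/5)*log2(1/5) = 0.464386; -(1/15)*log2(1/15) = 0.260459; -(1/5)*log2(1/5) = 0.464386; -(1/3)*log2(1/3) = 0.528321. H = 0.464386 + 0.464386 + 0.260459 + 0.464386 + 0.528321 = 2.1819

2.1819 bits


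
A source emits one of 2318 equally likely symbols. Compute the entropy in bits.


H = log2(n) = log2(2318) = 11.1787

11.1787 bits


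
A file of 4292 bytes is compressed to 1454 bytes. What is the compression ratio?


Ratio = original / compressed = 4292 / 1454 = 2.9519

2.9519


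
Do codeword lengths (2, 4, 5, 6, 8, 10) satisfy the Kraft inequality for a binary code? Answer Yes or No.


Kraft sum = sum(2^(-l_i)) = 0.3643, need <= 1. Result: satisfied (a binary prefix-free code with these lengths exists)

Yes


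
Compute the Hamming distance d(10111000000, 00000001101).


Count differing positions: ^ . ^ ^ ^ . . ^ ^ . ^ = 7 differences

7


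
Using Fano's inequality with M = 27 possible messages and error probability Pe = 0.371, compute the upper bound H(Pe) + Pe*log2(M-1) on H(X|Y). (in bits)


H(Pe) = -Pe*log2(Pe) - (1-Pe)*log2(1-Pe) = -0.371*log2(0.371) - 0.629*log2(0.629) = 0.530719 + 0.420718 = 0.9514. Pe*log2(M-1) = 0.371*log2(26) = 1.743863. Bound = H(Pe) + Pe*log2(M-1) = 0.530719 + 0.420718 + 1.743863 = 2.6953

2.6953 bits


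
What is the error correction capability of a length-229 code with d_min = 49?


Correction capability = floor((d-1)/2) = floor((49-1)/2) = 24

24 errors


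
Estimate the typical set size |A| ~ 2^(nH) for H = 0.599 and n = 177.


log2|A_typical| = nH = 177 * 0.599 = 106.023, so |A_typical| ~ 2^106.023 = 8.243e+31

8.243e+31


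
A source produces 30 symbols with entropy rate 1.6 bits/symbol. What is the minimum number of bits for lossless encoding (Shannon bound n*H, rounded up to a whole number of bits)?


Minimum bits >= n * H = 30 * 1.6 = 48.0, rounded up to a whole number of bits = 48

48 bits


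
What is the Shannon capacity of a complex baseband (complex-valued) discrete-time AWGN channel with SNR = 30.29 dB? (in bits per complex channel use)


SNR_linear = 10^(30.29/10) = 1069.0549; C = log2(1 + SNR_linear) = log2(1 + 1069.0549) = 10.0635

10.0635 bits/channel use


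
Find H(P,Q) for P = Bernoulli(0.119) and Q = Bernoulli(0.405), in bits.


H(P,Q) = -p*log2(q) - (1-p)*log2(1-q). -0.119*log2(0.405) = 0.155177; -0.881*log2(0.595) = 0.659903. H(P,Q) = 0.155177 + 0.659903 = 0.8151

0.8151 bits


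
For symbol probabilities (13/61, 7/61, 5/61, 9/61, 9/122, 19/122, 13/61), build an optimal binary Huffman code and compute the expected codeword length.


Huffman construction (repeatedly merge the two least-probable nodes; each merge adds 1 bit to every symbol beneath it): 9/122 + 5/61 = 19/122; 7/61 + 9/61 = 16/61; 19/122 + 19/122 = 19/61; 13/61 + 13/61 = 26/61; 16/61 + 19/61 = 35/61; 26/61 + 35/61 = 1. Resulting codeword lengths (in the order the probabilities were given): (2, 3, 4, 3, 4, 3, 2). L_avg = sum(p_i * l_i) = 13/61*2 + 7/61*3 + 5/61*4 + 9/61*3 + 9/122*4 + 19/122*3 + 13/61*2 = 333/122 = 2.7295

2.7295 bits


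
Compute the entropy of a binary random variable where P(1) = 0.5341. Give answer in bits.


H = -p*log2(p) - (1-p)*log2(1-p). -0.5341*log2(0.5341) = 0.483263; -0.4659*log2(0.4659) = 0.513379. H = 0.483263 + 0.513379 = 0.9966

0.9966 bits


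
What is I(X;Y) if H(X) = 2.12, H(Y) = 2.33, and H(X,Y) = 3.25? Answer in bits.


I(X;Y) = H(X) + H(Y) - H(X,Y) = 2.12 + 2.33 - 3.25 = 1.2

1.2 bits


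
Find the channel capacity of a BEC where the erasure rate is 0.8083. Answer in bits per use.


C = 1 - epsilon = 1 - 0.8083 = 0.1917

0.1917 bits


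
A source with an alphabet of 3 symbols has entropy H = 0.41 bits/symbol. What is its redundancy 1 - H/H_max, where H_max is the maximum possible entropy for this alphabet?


H_max = log2(K) = log2(3) = 1.585 bits/symbol. Redundancy = 1 - H/H_max = 1 - 0.41/1.585 = 1 - 0.2587 = 0.7413

0.7413


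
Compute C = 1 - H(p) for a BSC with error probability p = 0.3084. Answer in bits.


H(p) = -p*log2(p) - (1-p)*log2(1-p) = -0.3084*log2(0.3084) - 0.6916*log2(0.6916) = 0.523393 + 0.367924 = 0.8913. C = 1 - H(p) = 1 - 0.8913 = 0.1087

0.1087 bits


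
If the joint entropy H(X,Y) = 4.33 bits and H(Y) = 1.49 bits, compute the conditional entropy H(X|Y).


H(X|Y) = H(X,Y) - H(Y) = 4.33 - 1.49 = 2.84

2.84 bits


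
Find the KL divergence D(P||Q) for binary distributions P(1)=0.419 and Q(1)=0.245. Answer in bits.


KL = p*log2(p/q) + (1-p)*log2((1-p)/(1-q)) = 0.419*log2(0.419/0.245) + 0.581*log2(0.581/0.755) = 0.1048

0.1048 bits


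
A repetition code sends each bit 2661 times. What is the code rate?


Rate = k/n = 1/2661

1/2661


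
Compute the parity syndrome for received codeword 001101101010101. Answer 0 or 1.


Syndrome = XOR of all bits = 0 XOR 0 XOR 1 XOR 1 XOR 0 XOR 1 XOR 1 XOR 0 XOR 1 XOR 0 XOR 1 XOR 0 XOR 1 XOR 0 XOR 1 = 0

0


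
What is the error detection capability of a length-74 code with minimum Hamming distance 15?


Detection capability = d_min - 1 = 15 - 1 = 14

14 errors


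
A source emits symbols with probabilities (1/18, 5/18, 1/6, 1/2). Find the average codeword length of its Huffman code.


Huffman construction (repeatedly merge the two least-probable nodes; each merge adds 1 bit to every symbol beneath it): 1/18 + 1/6 = 2/9; 2/9 + 5/18 = 1/2; 1/2 + 1/2 = 1. Resulting codeword lengths (in the order the probabilities were given): (3, 2, 3, 1). L_avg = sum(p_i * l_i) = 1/18*3 + 5/18*2 + 1/6*3 + 1/2*1 = 31/18 = 1.7222

1.7222 bits


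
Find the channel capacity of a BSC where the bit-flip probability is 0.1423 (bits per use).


H(p) = -p*log2(p) - (1-p)*log2(1-p) = -0.1423*log2(0.1423) - 0.8577*log2(0.8577) = 0.400289 + 0.189942 = 0.5902. C = 1 - H(p) = 1 - 0.5902 = 0.4098

0.4098 bits


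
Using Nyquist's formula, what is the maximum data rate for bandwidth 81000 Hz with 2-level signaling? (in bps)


Rate = 2 * B * log2(M) = 2 * 81000 * 1.0 = 162000.0

162000.0 bps


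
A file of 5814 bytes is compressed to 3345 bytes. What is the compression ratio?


Ratio = original / compressed = 5814 / 3345 = 1.7381

1.7381


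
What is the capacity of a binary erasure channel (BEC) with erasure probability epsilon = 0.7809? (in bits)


C = 1 - epsilon = 1 - 0.7809 = 0.2191

0.2191 bits


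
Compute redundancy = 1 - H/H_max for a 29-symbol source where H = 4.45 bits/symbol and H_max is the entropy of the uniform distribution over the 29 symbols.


H_max = log2(K) = log2(29) = 4.858 bits/symbol. Redundancy = 1 - H/H_max = 1 - 4.45/4.858 = 1 - 0.916 = 0.084

0.084


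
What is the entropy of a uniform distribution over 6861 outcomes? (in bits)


H = log2(n) = log2(6861) = 12.7442

12.7442 bits


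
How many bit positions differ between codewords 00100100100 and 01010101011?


Count differing positions: . ^ ^ ^ . . . ^ ^ ^ ^ = 7 differences

7


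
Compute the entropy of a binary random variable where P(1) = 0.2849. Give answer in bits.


H = -p*log2(p) - (1-p)*log2(1-p). -0.2849*log2(0.2849) = 0.516089; -0.7151*log2(0.7151) = 0.345953. H = 0.516089 + 0.345953 = 0.862

0.862 bits


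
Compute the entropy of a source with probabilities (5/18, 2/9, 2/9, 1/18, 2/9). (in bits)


H = -sum(p_i * log2(p_i)). Terms: -(5/18)*log2(5/18) = 0.513332; -(2/9)*log2(2/9) = 0.482206; -(2/9)*log2(2/9) = 0.482206; -(1/18)*log2(1/18) = 0.231663; -(2/9)*log2(2/9) = 0.482206. H = 0.513332 + 0.482206 + 0.482206 + 0.231663 + 0.482206 = 2.1916

2.1916 bits


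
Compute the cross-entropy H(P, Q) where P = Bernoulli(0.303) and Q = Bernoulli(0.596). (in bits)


H(P,Q) = -p*log2(q) - (1-p)*log2(1-q). -0.303*log2(0.596) = 0.226225; -0.697*log2(0.404) = 0.911378. H(P,Q) = 0.226225 + 0.911378 = 1.1376

1.1376 bits


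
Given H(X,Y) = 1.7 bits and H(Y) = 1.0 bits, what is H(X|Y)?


H(X|Y) = H(X,Y) - H(Y) = 1.7 - 1.0 = 0.7

0.7 bits


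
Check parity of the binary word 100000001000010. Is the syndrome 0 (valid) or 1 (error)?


Syndrome = XOR of all bits = 1 XOR 0 XOR 0 XOR 0 XOR 0 XOR 0 XOR 0 XOR 0 XOR 1 XOR 0 XOR 0 XOR 0 XOR 0 XOR 1 XOR 0 = 1

1


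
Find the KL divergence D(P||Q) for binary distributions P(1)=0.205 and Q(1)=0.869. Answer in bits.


KL = p*log2(p/q) + (1-p)*log2((1-p)/(1-q)) = 0.205*log2(0.205/0.869) + 0.795*log2(0.795/0.131) = 1.6409

1.6409 bits


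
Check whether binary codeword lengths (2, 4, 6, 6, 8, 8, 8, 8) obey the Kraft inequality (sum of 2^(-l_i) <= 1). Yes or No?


Kraft sum = sum(2^(-l_i)) = 0.3594, need <= 1. Result: satisfied (a binary prefix-free code with these lengths exists)

Yes


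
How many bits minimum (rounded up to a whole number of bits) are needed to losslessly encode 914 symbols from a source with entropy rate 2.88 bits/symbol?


Minimum bits >= n * H = 914 * 2.88 = 2632.32, rounded up to a whole number of bits = 2633

2633 bits


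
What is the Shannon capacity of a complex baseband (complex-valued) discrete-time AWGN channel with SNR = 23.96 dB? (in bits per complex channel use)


SNR_linear = 10^(23.96/10) = 248.8857; C = log2(1 + SNR_linear) = log2(1 + 248.8857) = 7.9651

7.9651 bits/channel use


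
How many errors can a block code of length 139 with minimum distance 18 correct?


Correction capability = floor((d-1)/2) = floor((18-1)/2) = 8

8 errors


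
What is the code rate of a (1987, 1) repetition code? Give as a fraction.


Rate = k/n = 1/1987

1/1987


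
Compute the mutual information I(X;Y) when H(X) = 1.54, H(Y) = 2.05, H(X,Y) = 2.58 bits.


I(X;Y) = H(X) + H(Y) - H(X,Y) = 1.54 + 2.05 - 2.58 = 1.01

1.01 bits


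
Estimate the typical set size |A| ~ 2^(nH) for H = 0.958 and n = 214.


log2|A_typical| = nH = 214 * 0.958 = 205.012, so |A_typical| ~ 2^205.012 = 5.185e+61

5.185e+61


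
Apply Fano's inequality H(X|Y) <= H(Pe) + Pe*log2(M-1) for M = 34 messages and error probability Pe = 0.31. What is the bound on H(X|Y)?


H(Pe) = -Pe*log2(Pe) - (1-Pe)*log2(1-Pe) = -0.31*log2(0.31) - 0.69*log2(0.69) = 0.523795 + 0.369379 = 0.8932. Pe*log2(M-1) = 0.31*log2(33) = 1.563762. Bound = H(Pe) + Pe*log2(M-1) = 0.523795 + 0.369379 + 1.563762 = 2.4569

2.4569 bits


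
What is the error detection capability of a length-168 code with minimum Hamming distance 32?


Detection capability = d_min - 1 = 32 - 1 = 31

31 errors


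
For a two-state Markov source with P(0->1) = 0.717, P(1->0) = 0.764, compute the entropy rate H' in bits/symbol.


Stationary distribution: pi_0 = p10/(p01+p10) = 0.5159, pi_1 = 0.4841. Entropy rate H' = pi_0*H(p01) + pi_1*H(p10) = 0.5159*0.8595 + 0.4841*0.7883 = 0.825

0.825 bits/symbol


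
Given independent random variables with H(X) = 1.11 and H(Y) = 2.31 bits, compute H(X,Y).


For independent variables, H(X,Y) = H(X) + H(Y) = 1.11 + 2.31 = 3.42

3.42 bits


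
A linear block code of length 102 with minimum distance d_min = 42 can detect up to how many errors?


Detection capability = d_min - 1 = 42 - 1 = 41

41 errors


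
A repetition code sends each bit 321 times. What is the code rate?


Rate = k/n = 1/321

1/321


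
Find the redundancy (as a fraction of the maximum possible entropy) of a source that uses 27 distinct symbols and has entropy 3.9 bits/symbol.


H_max = log2(K) = log2(27) = 4.7549 bits/symbol. Redundancy = 1 - H/H_max = 1 - 3.9/4.7549 = 1 - 0.8202 = 0.1798

0.1798


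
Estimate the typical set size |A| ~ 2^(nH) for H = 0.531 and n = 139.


log2|A_typical| = nH = 139 * 0.531 = 73.809, so |A_typical| ~ 2^73.809 = 1.655e+22

1.655e+22


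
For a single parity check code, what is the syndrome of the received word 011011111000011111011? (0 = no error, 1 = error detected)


Syndrome = XOR of all bits = 0 XOR 1 XOR 1 XOR 0 XOR 1 XOR 1 XOR 1 XOR 1 XOR 1 XOR 0 XOR 0 XOR 0 XOR 0 XOR 1 XOR 1 XOR 1 XOR 1 XOR 1 XOR 0 XOR 1 XOR 1 = 0

0


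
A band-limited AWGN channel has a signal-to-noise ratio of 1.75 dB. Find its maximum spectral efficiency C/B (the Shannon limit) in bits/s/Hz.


SNR_linear = 10^(1.75/10) = 1.4962; C/B = log2(1 + SNR_linear) = log2(1 + 1.4962) = 1.3198

1.3198 bits/s/Hz


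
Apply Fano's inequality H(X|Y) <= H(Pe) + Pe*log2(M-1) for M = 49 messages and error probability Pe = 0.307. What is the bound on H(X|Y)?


H(Pe) = -Pe*log2(Pe) - (1-Pe)*log2(1-Pe) = -0.307*log2(0.307) - 0.693*log2(0.693) = 0.523033 + 0.366647 = 0.8897. Pe*log2(M-1) = 0.307*log2(48) = 1.714583. Bound = H(Pe) + Pe*log2(M-1) = 0.523033 + 0.366647 + 1.714583 = 2.6043

2.6043 bits


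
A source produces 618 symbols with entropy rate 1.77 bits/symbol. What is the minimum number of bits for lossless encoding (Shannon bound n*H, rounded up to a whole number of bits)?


Minimum bits >= n * H = 618 * 1.77 = 1093.86, rounded up to a whole number of bits = 1094

1094 bits


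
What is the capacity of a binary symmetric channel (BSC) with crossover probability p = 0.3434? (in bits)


H(p) = -p*log2(p) - (1-p)*log2(1-p) = -0.3434*log2(0.3434) - 0.6566*log2(0.6566) = 0.529536 + 0.398499 = 0.928. C = 1 - H(p) = 1 - 0.928 = 0.072

0.072 bits


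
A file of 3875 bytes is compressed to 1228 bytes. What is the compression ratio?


Ratio = original / compressed = 3875 / 1228 = 3.1555

3.1555


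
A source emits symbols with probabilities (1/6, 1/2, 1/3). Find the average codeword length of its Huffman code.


Huffman construction (repeatedly merge the two least-probable nodes; each merge adds 1 bit to every symbol beneath it): 1/6 + 1/3 = 1/2; 1/2 + 1/2 = 1. Resulting codeword lengths (in the order the probabilities were given): (2, 1, 2). L_avg = sum(p_i * l_i) = 1/6*2 + 1/2*1 + 1/3*2 = 3/2 = 1.5

1.5 bits


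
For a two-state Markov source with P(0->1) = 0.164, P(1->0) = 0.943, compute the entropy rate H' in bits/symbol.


Stationary distribution: pi_0 = p10/(p01+p10) = 0.8519, pi_1 = 0.1481. Entropy rate H' = pi_0*H(p01) + pi_1*H(p10) = 0.8519*0.6438 + 0.1481*0.3154 = 0.5951

0.5951 bits/symbol


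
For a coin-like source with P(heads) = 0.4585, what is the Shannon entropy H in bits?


H = -p*log2(p) - (1-p)*log2(1-p). -0.4585*log2(0.4585) = 0.515815; -0.5415*log2(0.5415) = 0.479209. H = 0.515815 + 0.479209 = 0.995

0.995 bits


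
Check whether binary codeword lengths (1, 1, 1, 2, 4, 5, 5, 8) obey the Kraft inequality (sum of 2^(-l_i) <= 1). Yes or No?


Kraft sum = sum(2^(-l_i)) = 1.8789, need <= 1. Result: violated (a binary prefix-free code with these lengths cannot exist)

No


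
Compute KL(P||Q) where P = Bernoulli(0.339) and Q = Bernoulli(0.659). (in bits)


KL = p*log2(p/q) + (1-p)*log2((1-p)/(1-q)) = 0.339*log2(0.339/0.659) + 0.661*log2(0.661/0.341) = 0.3061

0.3061 bits


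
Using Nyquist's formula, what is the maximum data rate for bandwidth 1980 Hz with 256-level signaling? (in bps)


Rate = 2 * B * log2(M) = 2 * 1980 * 8.0 = 31680.0

31680.0 bps


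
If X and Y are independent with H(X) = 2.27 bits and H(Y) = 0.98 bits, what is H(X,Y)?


For independent variables, H(X,Y) = H(X) + H(Y) = 2.27 + 0.98 = 3.25

3.25 bits


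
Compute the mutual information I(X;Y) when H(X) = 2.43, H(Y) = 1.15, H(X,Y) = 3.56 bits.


I(X;Y) = H(X) + H(Y) - H(X,Y) = 2.43 + 1.15 - 3.56 = 0.02

0.02 bits


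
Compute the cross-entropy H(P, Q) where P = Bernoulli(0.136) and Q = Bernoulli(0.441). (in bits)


H(P,Q) = -p*log2(q) - (1-p)*log2(1-q). -0.136*log2(0.441) = 0.160636; -0.864*log2(0.559) = 0.724965. H(P,Q) = 0.160636 + 0.724965 = 0.8856

0.8856 bits


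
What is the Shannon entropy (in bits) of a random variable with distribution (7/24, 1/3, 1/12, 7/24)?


H = -sum(p_i * log2(p_i)). Terms: -(7/24)*log2(7/24) = 0.518469; -(1/3)*log2(1/3) = 0.528321; -(1/12)*log2(1/12) = 0.298747; -(7/24)*log2(7/24) = 0.518469. H = 0.518469 + 0.528321 + 0.298747 + 0.518469 = 1.864

1.864 bits


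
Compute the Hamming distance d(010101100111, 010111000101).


Count differing positions: . . . . ^ . ^ . . . ^ . = 3 differences

3


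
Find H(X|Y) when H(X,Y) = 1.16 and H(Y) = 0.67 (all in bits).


H(X|Y) = H(X,Y) - H(Y) = 1.16 - 0.67 = 0.49

0.49 bits


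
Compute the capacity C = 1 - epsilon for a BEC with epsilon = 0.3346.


C = 1 - epsilon = 1 - 0.3346 = 0.6654

0.6654 bits


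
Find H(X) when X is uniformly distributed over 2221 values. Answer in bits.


H = log2(n) = log2(2221) = 11.117

11.117 bits


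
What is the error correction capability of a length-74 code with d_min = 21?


Correction capability = floor((d-1)/2) = floor((21-1)/2) = 10

10 errors


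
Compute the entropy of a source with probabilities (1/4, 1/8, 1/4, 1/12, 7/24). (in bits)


H = -sum(p_i * log2(p_i)). Terms: -(1/4)*log2(1/4) = 0.500000; -(1/8)*log2(1/8) = 0.375000; -(1/4)*log2(1/4) = 0.500000; -(1/12)*log2(1/12) = 0.298747; -(7/24)*log2(7/24) = 0.518469. H = 0.500000 + 0.375000 + 0.500000 + 0.298747 + 0.518469 = 2.1922

2.1922 bits


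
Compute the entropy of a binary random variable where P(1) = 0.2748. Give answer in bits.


H = -p*log2(p) - (1-p)*log2(1-p). -0.2748*log2(0.2748) = 0.512102; -0.7252*log2(0.7252) = 0.336166. H = 0.512102 + 0.336166 = 0.8483

0.8483 bits


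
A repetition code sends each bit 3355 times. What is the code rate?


Rate = k/n = 1/3355

1/3355


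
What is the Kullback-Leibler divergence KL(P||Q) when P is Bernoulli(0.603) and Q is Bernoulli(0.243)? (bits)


KL = p*log2(p/q) + (1-p)*log2((1-p)/(1-q)) = 0.603*log2(0.603/0.243) + 0.397*log2(0.397/0.757) = 0.421

0.421 bits


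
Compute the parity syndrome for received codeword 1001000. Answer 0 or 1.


Syndrome = XOR of all bits = 1 XOR 0 XOR 0 XOR 1 XOR 0 XOR 0 XOR 0 = 0

0


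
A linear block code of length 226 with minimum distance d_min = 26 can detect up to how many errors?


Detection capability = d_min - 1 = 26 - 1 = 25

25 errors


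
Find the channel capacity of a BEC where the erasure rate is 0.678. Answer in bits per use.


C = 1 - epsilon = 1 - 0.678 = 0.322

0.322 bits


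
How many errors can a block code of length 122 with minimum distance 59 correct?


Correction capability = floor((d-1)/2) = floor((59-1)/2) = 29

29 errors


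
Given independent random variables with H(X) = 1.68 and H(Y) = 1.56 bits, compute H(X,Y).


For independent variables, H(X,Y) = H(X) + H(Y) = 1.68 + 1.56 = 3.24

3.24 bits


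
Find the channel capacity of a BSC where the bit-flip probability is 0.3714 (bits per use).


H(p) = -p*log2(p) - (1-p)*log2(1-p) = -0.3714*log2(0.3714) - 0.6286*log2(0.6286) = 0.530714 + 0.421027 = 0.9517. C = 1 - H(p) = 1 - 0.9517 = 0.0483

0.0483 bits


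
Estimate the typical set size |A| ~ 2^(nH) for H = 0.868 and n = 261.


log2|A_typical| = nH = 261 * 0.868 = 226.548, so |A_typical| ~ 2^226.548 = 1.577e+68

1.577e+68


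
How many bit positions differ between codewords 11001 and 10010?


Count differing positions: . ^ . ^ ^ = 3 differences

3


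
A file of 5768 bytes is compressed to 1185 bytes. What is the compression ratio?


Ratio = original / compressed = 5768 / 1185 = 4.8675

4.8675


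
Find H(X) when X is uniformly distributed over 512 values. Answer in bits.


H = log2(n) = log2(512) = 9.0

9.0 bits


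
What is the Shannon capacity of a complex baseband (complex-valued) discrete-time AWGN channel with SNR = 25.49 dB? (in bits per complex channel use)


SNR_linear = 10^(25.49/10) = 353.9973; C = log2(1 + SNR_linear) = log2(1 + 353.9973) = 8.4717

8.4717 bits/channel use


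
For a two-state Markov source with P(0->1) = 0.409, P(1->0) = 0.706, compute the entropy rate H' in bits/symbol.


Stationary distribution: pi_0 = p10/(p01+p10) = 0.6332, pi_1 = 0.3668. Entropy rate H' = pi_0*H(p01) + pi_1*H(p10) = 0.6332*0.976 + 0.3668*0.8738 = 0.9385

0.9385 bits/symbol


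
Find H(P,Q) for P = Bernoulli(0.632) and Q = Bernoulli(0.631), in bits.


H(P,Q) = -p*log2(q) - (1-p)*log2(1-q). -0.632*log2(0.631) = 0.419830; -0.368*log2(0.369) = 0.529297. H(P,Q) = 0.419830 + 0.529297 = 0.9491

0.9491 bits


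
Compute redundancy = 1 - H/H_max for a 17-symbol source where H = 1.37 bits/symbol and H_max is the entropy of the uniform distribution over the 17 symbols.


H_max = log2(K) = log2(17) = 4.0875 bits/symbol. Redundancy = 1 - H/H_max = 1 - 1.37/4.0875 = 1 - 0.3352 = 0.6648

0.6648


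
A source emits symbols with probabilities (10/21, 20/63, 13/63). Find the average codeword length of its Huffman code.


Huffman construction (repeatedly merge the two least-probable nodes; each merge adds 1 bit to every symbol beneath it): 13/63 + 20/63 = 11/21; 10/21 + 11/21 = 1. Resulting codeword lengths (in the order the probabilities were given): (1, 2, 2). L_avg = sum(p_i * l_i) = 10/21*1 + 20/63*2 + 13/63*2 = 32/21 = 1.5238

1.5238 bits


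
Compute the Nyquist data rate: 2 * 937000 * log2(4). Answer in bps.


Rate = 2 * B * log2(M) = 2 * 937000 * 2.0 = 3748000.0

3748000.0 bps


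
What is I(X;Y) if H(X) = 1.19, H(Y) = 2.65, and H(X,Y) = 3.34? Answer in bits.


I(X;Y) = H(X) + H(Y) - H(X,Y) = 1.19 + 2.65 - 3.34 = 0.5

0.5 bits


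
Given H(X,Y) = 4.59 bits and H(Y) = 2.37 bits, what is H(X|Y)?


H(X|Y) = H(X,Y) - H(Y) = 4.59 - 2.37 = 2.22

2.22 bits


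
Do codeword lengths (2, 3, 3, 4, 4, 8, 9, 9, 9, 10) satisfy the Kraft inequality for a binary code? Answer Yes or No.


Kraft sum = sum(2^(-l_i)) = 0.6357, need <= 1. Result: satisfied (a binary prefix-free code with these lengths exists)

Yes


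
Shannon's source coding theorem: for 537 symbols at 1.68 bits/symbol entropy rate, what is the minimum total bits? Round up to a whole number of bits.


Minimum bits >= n * H = 537 * 1.68 = 902.16, rounded up to a whole number of bits = 903

903 bits


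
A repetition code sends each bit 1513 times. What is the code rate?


Rate = k/n = 1/1513

1/1513


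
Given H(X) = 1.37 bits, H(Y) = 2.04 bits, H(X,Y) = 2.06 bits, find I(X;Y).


I(X;Y) = H(X) + H(Y) - H(X,Y) = 1.37 + 2.04 - 2.06 = 1.35

1.35 bits


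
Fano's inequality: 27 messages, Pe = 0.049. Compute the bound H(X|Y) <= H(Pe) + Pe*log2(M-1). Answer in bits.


H(Pe) = -Pe*log2(Pe) - (1-Pe)*log2(1-Pe) = -0.049*log2(0.049) - 0.951*log2(0.951) = 0.213203 + 0.068931 = 0.2821. Pe*log2(M-1) = 0.049*log2(26) = 0.230322. Bound = H(Pe) + Pe*log2(M-1) = 0.213203 + 0.068931 + 0.230322 = 0.5125

0.5125 bits


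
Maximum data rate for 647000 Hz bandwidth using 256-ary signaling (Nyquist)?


Rate = 2 * B * log2(M) = 2 * 647000 * 8.0 = 10352000.0

10352000.0 bps


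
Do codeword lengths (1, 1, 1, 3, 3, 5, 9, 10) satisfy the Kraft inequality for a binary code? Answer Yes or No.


Kraft sum = sum(2^(-l_i)) = 1.7842, need <= 1. Result: violated (a binary prefix-free code with these lengths cannot exist)

No


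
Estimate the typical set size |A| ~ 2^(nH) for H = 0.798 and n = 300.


log2|A_typical| = nH = 300 * 0.798 = 239.4, so |A_typical| ~ 2^239.4 = 1.166e+72

1.166e+72


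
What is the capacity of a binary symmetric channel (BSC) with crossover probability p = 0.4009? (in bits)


H(p) = -p*log2(p) - (1-p)*log2(1-p) = -0.4009*log2(0.4009) - 0.5991*log2(0.5991) = 0.528661 + 0.442814 = 0.9715. C = 1 - H(p) = 1 - 0.9715 = 0.0285

0.0285 bits


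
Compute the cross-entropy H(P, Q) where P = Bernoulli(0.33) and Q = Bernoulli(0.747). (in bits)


H(P,Q) = -p*log2(q) - (1-p)*log2(1-q). -0.33*log2(0.747) = 0.138871; -0.67*log2(0.253) = 1.328470. H(P,Q) = 0.138871 + 1.328470 = 1.4673

1.4673 bits


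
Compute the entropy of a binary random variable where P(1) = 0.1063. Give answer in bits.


H = -p*log2(p) - (1-p)*log2(1-p). -0.1063*log2(0.1063) = 0.343752; -0.8937*log2(0.8937) = 0.144902. H = 0.343752 + 0.144902 = 0.4887

0.4887 bits


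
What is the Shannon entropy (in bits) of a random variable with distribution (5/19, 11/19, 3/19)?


H = -sum(p_i * log2(p_i)). Terms: -(5/19)*log2(5/19) = 0.506842; -(11/19)*log2(11/19) = 0.456498; -(3/19)*log2(3/19) = 0.420468. H = 0.506842 + 0.456498 + 0.420468 = 1.3838

1.3838 bits


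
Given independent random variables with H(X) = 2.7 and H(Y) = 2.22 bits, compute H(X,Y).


For independent variables, H(X,Y) = H(X) + H(Y) = 2.7 + 2.22 = 4.92

4.92 bits


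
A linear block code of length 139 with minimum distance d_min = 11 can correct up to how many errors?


Correction capability = floor((d-1)/2) = floor((11-1)/2) = 5

5 errors


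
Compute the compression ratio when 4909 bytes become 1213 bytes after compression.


Ratio = original / compressed = 4909 / 1213 = 4.047

4.047


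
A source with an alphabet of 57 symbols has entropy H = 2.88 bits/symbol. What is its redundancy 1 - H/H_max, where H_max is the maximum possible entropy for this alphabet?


H_max = log2(K) = log2(57) = 5.8329 bits/symbol. Redundancy = 1 - H/H_max = 1 - 2.88/5.8329 = 1 - 0.4938 = 0.5062

0.5062


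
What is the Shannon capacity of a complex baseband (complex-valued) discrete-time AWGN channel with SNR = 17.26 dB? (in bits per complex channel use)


SNR_linear = 10^(17.26/10) = 53.2108; C = log2(1 + SNR_linear) = log2(1 + 53.2108) = 5.7605

5.7605 bits/channel use


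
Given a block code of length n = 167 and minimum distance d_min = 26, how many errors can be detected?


Detection capability = d_min - 1 = 26 - 1 = 25

25 errors


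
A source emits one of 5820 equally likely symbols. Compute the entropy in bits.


H = log2(n) = log2(5820) = 12.5068

12.5068 bits


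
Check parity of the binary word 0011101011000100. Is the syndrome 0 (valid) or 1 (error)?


Syndrome = XOR of all bits = 0 XOR 0 XOR 1 XOR 1 XOR 1 XOR 0 XOR 1 XOR 0 XOR 1 XOR 1 XOR 0 XOR 0 XOR 0 XOR 1 XOR 0 XOR 0 = 1

1


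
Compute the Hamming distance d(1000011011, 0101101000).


Count differing positions: ^ ^ . ^ ^ ^ . . ^ ^ = 7 differences

7


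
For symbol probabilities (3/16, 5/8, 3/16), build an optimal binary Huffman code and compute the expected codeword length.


Huffman construction (repeatedly merge the two least-probable nodes; each merge adds 1 bit to every symbol beneath it): 3/16 + 3/16 = 3/8; 3/8 + 5/8 = 1. Resulting codeword lengths (in the order the probabilities were given): (2, 1, 2). L_avg = sum(p_i * l_i) = 3/16*2 + 5/8*1 + 3/16*2 = 11/8 = 1.375

1.375 bits


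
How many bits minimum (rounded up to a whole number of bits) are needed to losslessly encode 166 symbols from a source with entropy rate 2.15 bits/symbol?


Minimum bits >= n * H = 166 * 2.15 = 356.9, rounded up to a whole number of bits = 357

357 bits


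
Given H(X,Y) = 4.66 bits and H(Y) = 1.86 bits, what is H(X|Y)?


H(X|Y) = H(X,Y) - H(Y) = 4.66 - 1.86 = 2.8

2.8 bits


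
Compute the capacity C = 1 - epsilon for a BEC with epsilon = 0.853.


C = 1 - epsilon = 1 - 0.853 = 0.147

0.147 bits


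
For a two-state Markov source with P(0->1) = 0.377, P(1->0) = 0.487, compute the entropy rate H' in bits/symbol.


Stationary distribution: pi_0 = p10/(p01+p10) = 0.5637, pi_1 = 0.4363. Entropy rate H' = pi_0*H(p01) + pi_1*H(p10) = 0.5637*0.9559 + 0.4363*0.9995 = 0.9749

0.9749 bits/symbol


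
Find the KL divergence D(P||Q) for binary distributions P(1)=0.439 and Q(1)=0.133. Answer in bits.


KL = p*log2(p/q) + (1-p)*log2((1-p)/(1-q)) = 0.439*log2(0.439/0.133) + 0.561*log2(0.561/0.867) = 0.404

0.404 bits


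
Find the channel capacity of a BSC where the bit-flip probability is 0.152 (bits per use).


H(p) = -p*log2(p) - (1-p)*log2(1-p) = -0.152*log2(0.152) - 0.848*log2(0.848) = 0.413114 + 0.201709 = 0.6148. C = 1 - H(p) = 1 - 0.6148 = 0.3852

0.3852 bits


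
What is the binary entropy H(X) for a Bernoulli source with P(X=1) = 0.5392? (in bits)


H = -p*log2(p) - (1-p)*log2(1-p). -0.5392*log2(0.5392) = 0.480485; -0.4608*log2(0.4608) = 0.515076. H = 0.480485 + 0.515076 = 0.9956

0.9956 bits


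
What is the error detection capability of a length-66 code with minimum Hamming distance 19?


Detection capability = d_min - 1 = 19 - 1 = 18

18 errors


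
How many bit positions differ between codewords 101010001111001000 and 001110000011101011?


Count differing positions: ^ . . ^ . . . . ^ ^ . . ^ . . . ^ ^ = 7 differences

7


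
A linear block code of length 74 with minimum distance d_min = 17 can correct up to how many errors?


Correction capability = floor((d-1)/2) = floor((17-1)/2) = 8

8 errors


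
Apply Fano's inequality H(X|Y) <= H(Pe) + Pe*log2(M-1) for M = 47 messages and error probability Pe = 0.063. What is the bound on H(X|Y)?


H(Pe) = -Pe*log2(Pe) - (1-Pe)*log2(1-Pe) = -0.063*log2(0.063) - 0.937*log2(0.937) = 0.251276 + 0.087965 = 0.3392. Pe*log2(M-1) = 0.063*log2(46) = 0.347984. Bound = H(Pe) + Pe*log2(M-1) = 0.251276 + 0.087965 + 0.347984 = 0.6872

0.6872 bits


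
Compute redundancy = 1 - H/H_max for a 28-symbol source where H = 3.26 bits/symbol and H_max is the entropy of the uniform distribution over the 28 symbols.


H_max = log2(K) = log2(28) = 4.8074 bits/symbol. Redundancy = 1 - H/H_max = 1 - 3.26/4.8074 = 1 - 0.6781 = 0.3219

0.3219


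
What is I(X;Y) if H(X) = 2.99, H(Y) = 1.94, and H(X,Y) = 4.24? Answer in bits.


I(X;Y) = H(X) + H(Y) - H(X,Y) = 2.99 + 1.94 - 4.24 = 0.69

0.69 bits


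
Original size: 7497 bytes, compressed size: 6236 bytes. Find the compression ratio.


Ratio = original / compressed = 7497 / 6236 = 1.2022

1.2022


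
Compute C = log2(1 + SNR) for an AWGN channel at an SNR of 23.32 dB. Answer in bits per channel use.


SNR_linear = 10^(23.32/10) = 214.783; C = log2(1 + SNR_linear) = log2(1 + 214.783) = 7.7534

7.7534 bits/channel use


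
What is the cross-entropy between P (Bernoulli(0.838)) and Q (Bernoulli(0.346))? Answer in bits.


H(P,Q) = -p*log2(q) - (1-p)*log2(1-q). -0.838*log2(0.346) = 1.283109; -0.162*log2(0.654) = 0.099247. H(P,Q) = 1.283109 + 0.099247 = 1.3824

1.3824 bits


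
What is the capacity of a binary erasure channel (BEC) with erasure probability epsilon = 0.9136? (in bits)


C = 1 - epsilon = 1 - 0.9136 = 0.0864

0.0864 bits


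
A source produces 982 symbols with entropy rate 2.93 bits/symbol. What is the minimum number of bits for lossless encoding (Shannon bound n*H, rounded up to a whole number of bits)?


Minimum bits >= n * H = 982 * 2.93 = 2877.26, rounded up to a whole number of bits = 2878

2878 bits


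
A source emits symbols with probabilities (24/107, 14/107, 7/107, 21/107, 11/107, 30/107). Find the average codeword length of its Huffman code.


Huffman construction (repeatedly merge the two least-probable nodes; each merge adds 1 bit to every symbol beneath it): 7/107 + 11/107 = 18/107; 14/107 + 18/107 = 32/107; 21/107 + 24/107 = 45/107; 30/107 + 32/107 = 62/107; 45/107 + 62/107 = 1. Resulting codeword lengths (in the order the probabilities were given): (2, 3, 4, 2, 4, 2). L_avg = sum(p_i * l_i) = 24/107*2 + 14/107*3 + 7/107*4 + 21/107*2 + 11/107*4 + 30/107*2 = 264/107 = 2.4673

2.4673 bits


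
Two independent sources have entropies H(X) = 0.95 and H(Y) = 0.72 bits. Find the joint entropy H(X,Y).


For independent variables, H(X,Y) = H(X) + H(Y) = 0.95 + 0.72 = 1.67

1.67 bits


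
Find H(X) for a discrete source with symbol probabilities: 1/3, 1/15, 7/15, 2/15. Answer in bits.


H = -sum(p_i * log2(p_i)). Terms: -(1/3)*log2(1/3) = 0.528321; -(1/15)*log2(1/15) = 0.260459; -(7/15)*log2(7/15) = 0.513117; -(2/15)*log2(2/15) = 0.387585. H = 0.528321 + 0.260459 + 0.513117 + 0.387585 = 1.6895

1.6895 bits
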